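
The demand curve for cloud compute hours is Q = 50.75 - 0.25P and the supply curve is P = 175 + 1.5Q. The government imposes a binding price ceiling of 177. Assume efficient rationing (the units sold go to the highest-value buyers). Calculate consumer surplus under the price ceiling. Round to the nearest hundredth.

Rewriting demand in inverse form: P = 203 - 4Q.
Without the control, 203 - 4Q = 175 + 1.5Q so Q* = 5.0909 and P* = 182.6364.
At P = 177, sellers supply (177 - 175)/1.5 = 1.3333 while buyers want more, so the quantity traded is 1.3333 at price 177.
The demand price at Q = 1.3333 is 197.6667. CS is the trapezoid between demand and 177 over [0, 1.3333]: (1/2)[(203 - 177) + (197.6667 - 177)](1.3333) = 31.1111.

31.11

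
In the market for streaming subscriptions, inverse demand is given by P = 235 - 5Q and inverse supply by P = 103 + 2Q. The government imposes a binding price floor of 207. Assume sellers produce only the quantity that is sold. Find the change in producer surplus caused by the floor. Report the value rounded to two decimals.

Without the control, 235 - 5Q = 103 + 2Q so Q* = 18.8571 and P* = 140.7143.
At P = 207, buyers demand (235 - 207)/5 = 5.6 while sellers would supply more, so the quantity traded is 5.6 at price 207.
PS goes from (1/2)(18.8571)(37.7143) = 355.5918 to 551.04 (computed as (207 - 103)(5.6) - (1/2)(2)(5.6)^2), a change of 195.4482.

195.45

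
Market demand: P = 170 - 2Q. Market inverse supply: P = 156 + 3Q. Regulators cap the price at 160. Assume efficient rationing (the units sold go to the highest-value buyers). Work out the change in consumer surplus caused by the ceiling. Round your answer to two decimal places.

3.72

Without the control, 170 - 2Q = 156 + 3Q so Q* = 2.8 and P* = 164.4.
At P = 160, sellers supply (160 - 156)/3 = 1.3333 while buyers want more, so the quantity traded is 1.3333 at price 160.
CS goes from (1/2)(2.8)(5.6) = 7.84 to 11.5556 (computed as (170 - 160)(1.3333) - (1/2)(2)(1.3333)^2), a change of 3.7156.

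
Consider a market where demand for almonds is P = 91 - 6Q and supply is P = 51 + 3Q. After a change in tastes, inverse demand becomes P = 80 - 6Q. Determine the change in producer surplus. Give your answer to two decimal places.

-14.06

Initial equilibrium: Q_0 = 4.4444, P_0 = 64.3333; CS_0 = (1/2)(4.4444)(26.6667) = 59.2593, PS_0 = (1/2)(4.4444)(13.3333) = 29.6296.
New equilibrium: 80 - 6Q = 51 + 3Q gives Q_1 = 3.2222, P_1 = 60.6667; CS_1 = 31.1481, PS_1 = 15.5741.
Change in producer surplus = 15.5741 - 29.6296 = -14.0556.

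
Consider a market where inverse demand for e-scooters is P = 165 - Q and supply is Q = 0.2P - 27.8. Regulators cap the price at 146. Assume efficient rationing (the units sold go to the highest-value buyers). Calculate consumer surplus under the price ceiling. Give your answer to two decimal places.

25.62

Rewriting supply in inverse form: P = 139 + 5Q.
Free-market equilibrium: 165 - Q = 139 + 5Q gives Q* = 4.3333, P* = 160.6667.
At P = 146, sellers supply (146 - 139)/5 = 1.4 while buyers want more, so the quantity traded is 1.4 at price 146.
The demand price at Q = 1.4 is 163.6. CS is the trapezoid between demand and 146 over [0, 1.4]: (1/2)[(165 - 146) + (163.6 - 146)](1.4) = 25.62.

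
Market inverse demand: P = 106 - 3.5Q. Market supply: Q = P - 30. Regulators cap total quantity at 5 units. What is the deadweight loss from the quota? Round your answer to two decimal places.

Rewriting supply in inverse form: P = 30 + Q.
Without the quota, 106 - 3.5Q = 30 + Q gives Q* = 16.8889.
At Q = 5 the demand price is 106 - 3.5(5) = 88.5 and the supply price is 30 + (5) = 35.
DWL = (1/2)(gap between curves at 5) x (Q* - 5) = (1/2)(53.5)(11.8889) = 318.0278.

318.03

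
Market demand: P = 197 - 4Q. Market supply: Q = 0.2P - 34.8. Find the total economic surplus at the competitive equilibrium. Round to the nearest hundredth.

29.39

Rewriting supply in inverse form: P = 174 + 5Q.
Equilibrium: 197 - 4Q = 174 + 5Q, so Q* = 2.5556 and P* = 186.7778.
CS = (1/2)(2.5556)(10.2222) = 13.0617 and PS = (1/2)(2.5556)(12.7778) = 16.3272, so total surplus = 29.3889.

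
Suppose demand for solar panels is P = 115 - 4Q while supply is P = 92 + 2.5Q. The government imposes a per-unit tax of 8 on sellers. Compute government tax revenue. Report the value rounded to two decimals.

Pre-tax equilibrium: 115 - 4Q = 92 + 2.5Q gives Q* = 3.5385, P* = 100.8462.
A tax on sellers shifts supply up by 8: 115 - 4Q = 92 + 2.5Q + 8, so Q_t = 2.3077. Buyers pay P_b = 105.7692; sellers receive P_s = P_b - 8 = 97.7692.
Tax revenue = t x Q_t = 8 x 2.3077 = 18.4615.

18.46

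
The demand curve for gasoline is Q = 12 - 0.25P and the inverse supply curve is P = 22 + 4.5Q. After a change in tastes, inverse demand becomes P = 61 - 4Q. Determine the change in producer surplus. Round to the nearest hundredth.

Rewriting demand in inverse form: P = 48 - 4Q.
Initial equilibrium: Q_0 = 3.0588, P_0 = 35.7647; CS_0 = (1/2)(3.0588)(12.2353) = 18.7128, PS_0 = (1/2)(3.0588)(13.7647) = 21.0519.
New equilibrium: 61 - 4Q = 22 + 4.5Q gives Q_1 = 4.5882, P_1 = 42.6471; CS_1 = 42.1038, PS_1 = 47.3668.
Change in producer surplus = 47.3668 - 21.0519 = 26.3149.

26.31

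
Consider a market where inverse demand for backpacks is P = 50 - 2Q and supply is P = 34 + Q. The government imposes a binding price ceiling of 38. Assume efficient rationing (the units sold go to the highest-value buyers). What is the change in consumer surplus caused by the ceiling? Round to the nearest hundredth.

3.56

Without the control, 50 - 2Q = 34 + Q so Q* = 5.3333 and P* = 39.3333.
At the ceiling price 38, quantity supplied is (38 - 34)/1 = 4; supply is the short side, so Q = 4 trades at P = 38.
CS goes from (1/2)(5.3333)(10.6667) = 28.4444 to 32 (computed as (50 - 38)(4) - (1/2)(2)(4)^2), a change of 3.5556.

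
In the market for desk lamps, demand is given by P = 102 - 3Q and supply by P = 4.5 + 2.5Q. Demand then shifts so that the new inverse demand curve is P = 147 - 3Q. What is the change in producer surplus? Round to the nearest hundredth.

Initial equilibrium: Q_0 = 17.7273, P_0 = 48.8182; CS_0 = (1/2)(17.7273)(53.1818) = 471.3843, PS_0 = (1/2)(17.7273)(44.3182) = 392.8202.
New equilibrium: 147 - 3Q = 4.5 + 2.5Q gives Q_1 = 25.9091, P_1 = 69.2727; CS_1 = 1006.9215, PS_1 = 839.1012.
Change in producer surplus = 839.1012 - 392.8202 = 446.281.

446.28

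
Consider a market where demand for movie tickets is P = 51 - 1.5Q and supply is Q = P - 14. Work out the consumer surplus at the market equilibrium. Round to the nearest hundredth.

164.28

Rewriting supply in inverse form: P = 14 + Q.
Setting demand equal to supply, 37 = 2.5Q, so Q* = 14.8 and P* = 28.8.
CS is the area between the demand curve and P* from 0 to Q*: (1/2)(14.8)(22.2) = 164.28.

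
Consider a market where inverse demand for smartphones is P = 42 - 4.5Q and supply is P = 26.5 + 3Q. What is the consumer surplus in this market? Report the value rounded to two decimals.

Setting demand equal to supply, 15.5 = 7.5Q, so Q* = 2.0667 and P* = 32.7.
CS is the area between the demand curve and P* from 0 to Q*: (1/2)(2.0667)(9.3) = 9.61.

9.61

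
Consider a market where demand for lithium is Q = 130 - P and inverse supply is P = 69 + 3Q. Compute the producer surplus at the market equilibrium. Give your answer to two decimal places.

Rewriting demand in inverse form: P = 130 - Q.
Equilibrium: 130 - Q = 69 + 3Q, so Q* = 15.25 and P* = 114.75.
The supply curve's price intercept is 69, so PS = (1/2)(Q*)(P* - 69) = (1/2)(15.25)(45.75) = 348.8438.

348.84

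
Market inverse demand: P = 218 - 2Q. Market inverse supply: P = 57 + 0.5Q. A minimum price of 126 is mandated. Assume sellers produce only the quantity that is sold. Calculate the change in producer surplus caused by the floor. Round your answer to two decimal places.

1608.16

Free-market equilibrium: 218 - 2Q = 57 + 0.5Q gives Q* = 64.4, P* = 89.2.
At the floor price 126, quantity demanded is (218 - 126)/2 = 46; demand is the short side, so Q = 46 trades at P = 126.
PS goes from (1/2)(64.4)(32.2) = 1036.84 to 2645 (computed as (126 - 57)(46) - (1/2)(0.5)(46)^2), a change of 1608.16.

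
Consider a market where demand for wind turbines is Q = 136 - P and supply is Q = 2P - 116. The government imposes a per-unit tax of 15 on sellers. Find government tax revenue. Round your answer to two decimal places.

630.00

Rewriting demand in inverse form: P = 136 - Q.
Rewriting supply in inverse form: P = 58 + 0.5Q.
Pre-tax equilibrium: 136 - Q = 58 + 0.5Q gives Q* = 52, P* = 84.
A tax on sellers shifts supply up by 15: 136 - Q = 58 + 0.5Q + 15, so Q_t = 42. Buyers pay P_b = 94; sellers receive P_s = P_b - 15 = 79.
Tax revenue = t x Q_t = 15 x 42 = 630.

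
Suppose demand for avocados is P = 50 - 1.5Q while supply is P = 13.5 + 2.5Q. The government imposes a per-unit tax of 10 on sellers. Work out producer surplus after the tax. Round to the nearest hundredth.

Pre-tax equilibrium: 50 - 1.5Q = 13.5 + 2.5Q gives Q* = 9.125, P* = 36.3125.
A tax on sellers shifts supply up by 10: 50 - 1.5Q = 13.5 + 2.5Q + 10, so Q_t = 6.625. Buyers pay P_b = 40.0625; sellers receive P_s = P_b - 10 = 30.0625.
PS = (1/2)(Q_t)(P_s - 13.5) = (1/2)(6.625)(16.5625) = 54.8633.

54.86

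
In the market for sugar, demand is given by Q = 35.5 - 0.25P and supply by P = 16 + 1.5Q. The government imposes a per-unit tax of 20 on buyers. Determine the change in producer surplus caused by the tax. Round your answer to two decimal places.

-115.04

Rewriting demand in inverse form: P = 142 - 4Q.
Pre-tax equilibrium: 142 - 4Q = 16 + 1.5Q gives Q* = 22.9091, P* = 50.3636.
A tax on buyers shifts demand down by 20: (142 - 20) - 4Q = 16 + 1.5Q, so Q_t = 19.2727. Buyers pay P_b = 64.9091; sellers receive P_s = P_b - 20 = 44.9091.
Producers lose the trapezoid between P_s and P* out to Q_t plus the triangle from Q_t to Q*: change in PS = 278.5785 - 393.6198 = -115.0413.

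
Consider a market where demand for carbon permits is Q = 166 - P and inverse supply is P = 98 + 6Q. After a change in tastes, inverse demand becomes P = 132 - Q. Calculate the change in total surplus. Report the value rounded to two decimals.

Rewriting demand in inverse form: P = 166 - Q.
Initial equilibrium: Q_0 = 9.7143, P_0 = 156.2857; CS_0 = (1/2)(9.7143)(9.7143) = 47.1837, PS_0 = (1/2)(9.7143)(58.2857) = 283.102.
New equilibrium: 132 - Q = 98 + 6Q gives Q_1 = 4.8571, P_1 = 127.1429; CS_1 = 11.7959, PS_1 = 70.7755.
Change in total surplus = (11.7959 + 70.7755) - (47.1837 + 283.102) = -247.7143.

-247.71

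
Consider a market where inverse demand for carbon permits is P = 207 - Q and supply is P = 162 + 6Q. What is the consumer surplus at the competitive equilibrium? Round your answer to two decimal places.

Setting demand equal to supply, 45 = 7Q, so Q* = 6.4286 and P* = 200.5714.
The demand choke price is 207, so CS = (1/2)(Q*)(207 - P*) = (1/2)(6.4286)(6.4286) = 20.6633.

20.66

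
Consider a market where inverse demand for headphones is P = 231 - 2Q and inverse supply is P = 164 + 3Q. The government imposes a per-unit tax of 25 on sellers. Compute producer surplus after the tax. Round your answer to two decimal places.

Pre-tax equilibrium: 231 - 2Q = 164 + 3Q gives Q* = 13.4, P* = 204.2.
A tax on sellers shifts supply up by 25: 231 - 2Q = 164 + 3Q + 25, so Q_t = 8.4. Buyers pay P_b = 214.2; sellers receive P_s = P_b - 25 = 189.2.
Producer surplus is the triangle above supply below P_s: (1/2)(8.4)(189.2 - 164) = 105.84.

105.84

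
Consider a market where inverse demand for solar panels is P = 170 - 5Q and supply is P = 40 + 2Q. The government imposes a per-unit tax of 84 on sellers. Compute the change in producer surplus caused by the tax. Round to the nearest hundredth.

Without the tax, 170 - 5Q = 40 + 2Q so Q* = 18.5714 and P* = 77.1429.
A tax on sellers shifts supply up by 84: 170 - 5Q = 40 + 2Q + 84, so Q_t = 6.5714. Buyers pay P_b = 137.1429; sellers receive P_s = P_b - 84 = 53.1429.
Producers lose the trapezoid between P_s and P* out to Q_t plus the triangle from Q_t to Q*: change in PS = 43.1837 - 344.898 = -301.7143.

-301.71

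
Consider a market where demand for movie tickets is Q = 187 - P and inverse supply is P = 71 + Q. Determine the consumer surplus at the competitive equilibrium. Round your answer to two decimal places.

Rewriting demand in inverse form: P = 187 - Q.
Equilibrium: 187 - Q = 71 + Q, so Q* = 58 and P* = 129.
The demand choke price is 187, so CS = (1/2)(Q*)(187 - P*) = (1/2)(58)(58) = 1682.

1682.00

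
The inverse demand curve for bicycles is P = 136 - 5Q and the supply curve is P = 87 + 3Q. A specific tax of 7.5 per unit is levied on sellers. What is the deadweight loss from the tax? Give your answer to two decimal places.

Pre-tax equilibrium: 136 - 5Q = 87 + 3Q gives Q* = 6.125, P* = 105.375.
A tax on sellers shifts supply up by 7.5: 136 - 5Q = 87 + 3Q + 7.5, so Q_t = 5.1875. Buyers pay P_b = 110.0625; sellers receive P_s = P_b - 7.5 = 102.5625.
The welfare triangle lost has base Q* - Q_t = 0.9375 and height t = 7.5, so DWL = (1/2)(0.9375)(7.5) = 3.5156.

3.52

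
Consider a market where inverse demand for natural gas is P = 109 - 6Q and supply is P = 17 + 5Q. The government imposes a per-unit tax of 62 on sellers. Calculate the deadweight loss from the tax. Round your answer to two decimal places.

Pre-tax equilibrium: 109 - 6Q = 17 + 5Q gives Q* = 8.3636, P* = 58.8182.
With the tax, sellers need 62 more per unit: 109 - 6Q = 17 + 5Q + 62, so Q_t = 2.7273. Buyers pay P_b = 92.6364; sellers receive P_s = P_b - 62 = 30.6364.
Deadweight loss is the triangle between the curves from Q_t to Q*: (1/2)(8.3636 - 2.7273)(62) = 174.7273.

174.73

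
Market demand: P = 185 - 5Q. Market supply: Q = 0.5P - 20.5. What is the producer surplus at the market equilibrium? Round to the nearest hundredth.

Rewriting supply in inverse form: P = 41 + 2Q.
Setting demand equal to supply, 144 = 7Q, so Q* = 20.5714 and P* = 82.1429.
The supply curve's price intercept is 41, so PS = (1/2)(Q*)(P* - 41) = (1/2)(20.5714)(41.1429) = 423.1837.

423.18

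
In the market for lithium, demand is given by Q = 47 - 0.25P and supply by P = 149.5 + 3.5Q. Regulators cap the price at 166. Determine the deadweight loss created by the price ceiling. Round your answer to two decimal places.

0.66

Rewriting demand in inverse form: P = 188 - 4Q.
Free-market equilibrium: 188 - 4Q = 149.5 + 3.5Q gives Q* = 5.1333, P* = 167.4667.
At the ceiling price 166, quantity supplied is (166 - 149.5)/3.5 = 4.7143; supply is the short side, so Q = 4.7143 trades at P = 166.
At Q = 4.7143 the demand price is 169.1429 and the supply price is 166. Deadweight loss is the triangle between the curves from 4.7143 to 5.1333: (1/2)(169.1429 - 166)(5.1333 - 4.7143) = 0.6585.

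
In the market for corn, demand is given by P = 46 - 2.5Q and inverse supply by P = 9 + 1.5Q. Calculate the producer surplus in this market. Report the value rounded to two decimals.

64.17

Set 46 - 2.5Q = 9 + 1.5Q, which gives 37 = 4Q, so Q* = 9.25 and P* = 46 - 2.5(9.25) = 22.875.
PS is the area between P* and the supply curve from 0 to Q*: (1/2)(9.25)(13.875) = 64.1719.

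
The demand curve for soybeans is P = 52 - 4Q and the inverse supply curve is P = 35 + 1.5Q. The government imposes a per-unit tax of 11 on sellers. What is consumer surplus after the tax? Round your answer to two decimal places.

2.38

Pre-tax equilibrium: 52 - 4Q = 35 + 1.5Q gives Q* = 3.0909, P* = 39.6364.
A tax on sellers shifts supply up by 11: 52 - 4Q = 35 + 1.5Q + 11, so Q_t = 1.0909. Buyers pay P_b = 47.6364; sellers receive P_s = P_b - 11 = 36.6364.
Consumer surplus is the triangle under demand above P_b: (1/2)(1.0909)(52 - 47.6364) = 2.3802.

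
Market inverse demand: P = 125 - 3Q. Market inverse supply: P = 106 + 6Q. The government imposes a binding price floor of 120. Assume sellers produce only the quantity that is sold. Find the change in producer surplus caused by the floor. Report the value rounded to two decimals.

1.63

Without the control, 125 - 3Q = 106 + 6Q so Q* = 2.1111 and P* = 118.6667.
At P = 120, buyers demand (125 - 120)/3 = 1.6667 while sellers would supply more, so the quantity traded is 1.6667 at price 120.
PS goes from (1/2)(2.1111)(12.6667) = 13.3704 to 15 (computed as (120 - 106)(1.6667) - (1/2)(6)(1.6667)^2), a change of 1.6296.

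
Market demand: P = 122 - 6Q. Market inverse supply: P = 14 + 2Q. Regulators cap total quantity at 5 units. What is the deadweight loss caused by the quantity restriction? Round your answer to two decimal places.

Unrestricted equilibrium: Q* = (122 - 14)/(6 + 2) = 13.5.
At Q = 5 the demand price is 122 - 6(5) = 92 and the supply price is 14 + 2(5) = 24.
DWL = (1/2)(gap between curves at 5) x (Q* - 5) = (1/2)(68)(8.5) = 289.

289.00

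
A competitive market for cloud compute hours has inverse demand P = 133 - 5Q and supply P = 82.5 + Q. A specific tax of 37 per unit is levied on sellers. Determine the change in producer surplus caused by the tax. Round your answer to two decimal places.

-32.89

Without the tax, 133 - 5Q = 82.5 + Q so Q* = 8.4167 and P* = 90.9167.
With the tax, sellers need 37 more per unit: 133 - 5Q = 82.5 + Q + 37, so Q_t = 2.25. Buyers pay P_b = 121.75; sellers receive P_s = P_b - 37 = 84.75.
PS falls from (1/2)(8.4167)(8.4167) = 35.4201 to (1/2)(2.25)(2.25) = 2.5312, a change of -32.8889.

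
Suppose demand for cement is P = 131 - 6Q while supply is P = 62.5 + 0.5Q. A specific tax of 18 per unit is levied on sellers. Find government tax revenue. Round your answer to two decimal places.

Pre-tax equilibrium: 131 - 6Q = 62.5 + 0.5Q gives Q* = 10.5385, P* = 67.7692.
A tax on sellers shifts supply up by 18: 131 - 6Q = 62.5 + 0.5Q + 18, so Q_t = 7.7692. Buyers pay P_b = 84.3846; sellers receive P_s = P_b - 18 = 66.3846.
Revenue is the tax times quantity traded: 18 x 7.7692 = 139.8462.

139.85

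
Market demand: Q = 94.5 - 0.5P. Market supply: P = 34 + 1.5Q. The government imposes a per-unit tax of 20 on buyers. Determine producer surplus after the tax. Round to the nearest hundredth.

Rewriting demand in inverse form: P = 189 - 2Q.
Pre-tax equilibrium: 189 - 2Q = 34 + 1.5Q gives Q* = 44.2857, P* = 100.4286.
A tax on buyers shifts demand down by 20: (189 - 20) - 2Q = 34 + 1.5Q, so Q_t = 38.5714. Buyers pay P_b = 111.8571; sellers receive P_s = P_b - 20 = 91.8571.
PS = (1/2)(Q_t)(P_s - 34) = (1/2)(38.5714)(57.8571) = 1115.8163.

1115.82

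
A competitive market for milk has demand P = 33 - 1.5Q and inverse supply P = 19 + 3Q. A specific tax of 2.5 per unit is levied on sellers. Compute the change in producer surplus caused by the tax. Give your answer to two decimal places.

-4.72

Without the tax, 33 - 1.5Q = 19 + 3Q so Q* = 3.1111 and P* = 28.3333.
A tax on sellers shifts supply up by 2.5: 33 - 1.5Q = 19 + 3Q + 2.5, so Q_t = 2.5556. Buyers pay P_b = 29.1667; sellers receive P_s = P_b - 2.5 = 26.6667.
PS falls from (1/2)(3.1111)(9.3333) = 14.5185 to (1/2)(2.5556)(7.6667) = 9.7963, a change of -4.7222.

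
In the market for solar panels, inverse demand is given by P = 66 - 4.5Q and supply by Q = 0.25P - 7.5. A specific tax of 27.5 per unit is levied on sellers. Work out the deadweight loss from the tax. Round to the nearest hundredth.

Rewriting supply in inverse form: P = 30 + 4Q.
Pre-tax equilibrium: 66 - 4.5Q = 30 + 4Q gives Q* = 4.2353, P* = 46.9412.
With the tax, sellers need 27.5 more per unit: 66 - 4.5Q = 30 + 4Q + 27.5, so Q_t = 1. Buyers pay P_b = 61.5; sellers receive P_s = P_b - 27.5 = 34.
Deadweight loss is the triangle between the curves from Q_t to Q*: (1/2)(4.2353 - 1)(27.5) = 44.4853.

44.49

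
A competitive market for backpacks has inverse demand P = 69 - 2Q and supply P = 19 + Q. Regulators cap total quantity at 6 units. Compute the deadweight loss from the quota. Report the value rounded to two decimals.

Without the quota, 69 - 2Q = 19 + Q gives Q* = 16.6667.
At Q = 6 the demand price is 69 - 2(6) = 57 and the supply price is 19 + (6) = 25.
DWL = (1/2)(gap between curves at 6) x (Q* - 6) = (1/2)(32)(10.6667) = 170.6667.

170.67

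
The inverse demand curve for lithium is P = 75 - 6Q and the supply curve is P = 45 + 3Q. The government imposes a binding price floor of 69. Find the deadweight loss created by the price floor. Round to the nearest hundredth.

Without the control, 75 - 6Q = 45 + 3Q so Q* = 3.3333 and P* = 55.
At the floor price 69, quantity demanded is (75 - 69)/6 = 1; demand is the short side, so Q = 1 trades at P = 69.
At Q = 1 the demand price is 69 and the supply price is 48. Deadweight loss is the triangle between the curves from 1 to 3.3333: (1/2)(69 - 48)(3.3333 - 1) = 24.5.

24.50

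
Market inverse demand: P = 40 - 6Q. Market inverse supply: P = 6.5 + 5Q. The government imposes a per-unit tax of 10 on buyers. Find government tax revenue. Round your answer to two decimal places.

21.36

Without the tax, 40 - 6Q = 6.5 + 5Q so Q* = 3.0455 and P* = 21.7273.
With the tax, buyers' net willingness to pay falls by 10: (40 - 10) - 6Q = 6.5 + 5Q, so Q_t = 2.1364. Buyers pay P_b = 27.1818; sellers receive P_s = P_b - 10 = 17.1818.
Revenue is the tax times quantity traded: 10 x 2.1364 = 21.3636.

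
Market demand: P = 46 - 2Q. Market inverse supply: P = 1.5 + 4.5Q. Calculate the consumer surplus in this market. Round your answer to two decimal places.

46.87

Set 46 - 2Q = 1.5 + 4.5Q, which gives 44.5 = 6.5Q, so Q* = 6.8462 and P* = 46 - 2(6.8462) = 32.3077.
The demand choke price is 46, so CS = (1/2)(Q*)(46 - P*) = (1/2)(6.8462)(13.6923) = 46.8698.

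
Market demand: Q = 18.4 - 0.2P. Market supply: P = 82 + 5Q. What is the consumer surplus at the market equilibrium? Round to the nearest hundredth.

2.50

Rewriting demand in inverse form: P = 92 - 5Q.
Equilibrium: 92 - 5Q = 82 + 5Q, so Q* = 1 and P* = 87.
CS is the area between the demand curve and P* from 0 to Q*: (1/2)(1)(5) = 2.5.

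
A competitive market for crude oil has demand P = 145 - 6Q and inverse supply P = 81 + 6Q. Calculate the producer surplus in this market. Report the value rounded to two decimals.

Equilibrium: 145 - 6Q = 81 + 6Q, so Q* = 5.3333 and P* = 113.
Producer surplus is the triangle above supply below P*: (1/2)(5.3333)(113 - 81) = (1/2)(5.3333)(32) = 85.3333.

85.33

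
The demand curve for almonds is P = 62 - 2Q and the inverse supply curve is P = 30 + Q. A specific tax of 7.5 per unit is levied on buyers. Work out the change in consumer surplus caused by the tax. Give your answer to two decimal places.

-47.08

Without the tax, 62 - 2Q = 30 + Q so Q* = 10.6667 and P* = 40.6667.
With the tax, buyers' net willingness to pay falls by 7.5: (62 - 7.5) - 2Q = 30 + Q, so Q_t = 8.1667. Buyers pay P_b = 45.6667; sellers receive P_s = P_b - 7.5 = 38.1667.
CS falls from (1/2)(10.6667)(21.3333) = 113.7778 to (1/2)(8.1667)(16.3333) = 66.6944, a change of -47.0833.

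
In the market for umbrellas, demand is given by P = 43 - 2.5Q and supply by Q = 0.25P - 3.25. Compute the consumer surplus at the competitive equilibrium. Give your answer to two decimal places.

Rewriting supply in inverse form: P = 13 + 4Q.
Equilibrium: 43 - 2.5Q = 13 + 4Q, so Q* = 4.6154 and P* = 31.4615.
Consumer surplus is the triangle under demand above P*: (1/2)(4.6154)(43 - 31.4615) = (1/2)(4.6154)(11.5385) = 26.6272.

26.63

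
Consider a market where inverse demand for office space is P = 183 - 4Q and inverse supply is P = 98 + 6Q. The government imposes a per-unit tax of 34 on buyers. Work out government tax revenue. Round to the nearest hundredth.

Without the tax, 183 - 4Q = 98 + 6Q so Q* = 8.5 and P* = 149.
A tax on buyers shifts demand down by 34: (183 - 34) - 4Q = 98 + 6Q, so Q_t = 5.1. Buyers pay P_b = 162.6; sellers receive P_s = P_b - 34 = 128.6.
Revenue is the tax times quantity traded: 34 x 5.1 = 173.4.

173.40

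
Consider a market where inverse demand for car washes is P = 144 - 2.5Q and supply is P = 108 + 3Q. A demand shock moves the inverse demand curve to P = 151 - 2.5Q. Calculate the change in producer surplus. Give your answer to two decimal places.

Initial equilibrium: Q_0 = 6.5455, P_0 = 127.6364; CS_0 = (1/2)(6.5455)(16.3636) = 53.5537, PS_0 = (1/2)(6.5455)(19.6364) = 64.2645.
New equilibrium: 151 - 2.5Q = 108 + 3Q gives Q_1 = 7.8182, P_1 = 131.4545; CS_1 = 76.405, PS_1 = 91.686.
Change in producer surplus = 91.686 - 64.2645 = 27.4215.

27.42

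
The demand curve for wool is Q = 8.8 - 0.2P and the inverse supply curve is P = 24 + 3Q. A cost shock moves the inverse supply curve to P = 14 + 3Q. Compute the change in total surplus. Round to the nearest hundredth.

31.25

Rewriting demand in inverse form: P = 44 - 5Q.
Initial equilibrium: Q_0 = 2.5, P_0 = 31.5; CS_0 = (1/2)(2.5)(12.5) = 15.625, PS_0 = (1/2)(2.5)(7.5) = 9.375.
New equilibrium: 44 - 5Q = 14 + 3Q gives Q_1 = 3.75, P_1 = 25.25; CS_1 = 35.1562, PS_1 = 21.0938.
Change in total surplus = (35.1562 + 21.0938) - (15.625 + 9.375) = 31.25.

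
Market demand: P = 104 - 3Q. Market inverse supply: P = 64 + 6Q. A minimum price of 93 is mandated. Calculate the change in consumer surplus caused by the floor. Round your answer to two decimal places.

Free-market equilibrium: 104 - 3Q = 64 + 6Q gives Q* = 4.4444, P* = 90.6667.
At P = 93, buyers demand (104 - 93)/3 = 3.6667 while sellers would supply more, so the quantity traded is 3.6667 at price 93.
CS goes from (1/2)(4.4444)(13.3333) = 29.6296 to 20.1667 (computed as (104 - 93)(3.6667) - (1/2)(3)(3.6667)^2), a change of -9.463.

-9.46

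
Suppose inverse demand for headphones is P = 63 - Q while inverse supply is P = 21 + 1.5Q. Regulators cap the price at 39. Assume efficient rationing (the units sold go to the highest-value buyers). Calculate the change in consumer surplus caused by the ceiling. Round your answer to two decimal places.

74.88

Without the control, 63 - Q = 21 + 1.5Q so Q* = 16.8 and P* = 46.2.
At the ceiling price 39, quantity supplied is (39 - 21)/1.5 = 12; supply is the short side, so Q = 12 trades at P = 39.
CS goes from (1/2)(16.8)(16.8) = 141.12 to 216 (computed as (63 - 39)(12) - (1/2)(1)(12)^2), a change of 74.88.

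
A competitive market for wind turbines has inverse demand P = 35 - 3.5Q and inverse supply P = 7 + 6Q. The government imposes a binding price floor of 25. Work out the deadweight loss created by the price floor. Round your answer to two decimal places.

0.04

Free-market equilibrium: 35 - 3.5Q = 7 + 6Q gives Q* = 2.9474, P* = 24.6842.
At the floor price 25, quantity demanded is (35 - 25)/3.5 = 2.8571; demand is the short side, so Q = 2.8571 trades at P = 25.
The lost-trades triangle has base Q* - 2.8571 = 0.0902 and height equal to the gap between the curves at Q = 2.8571, which is 25 - 24.1429 = 0.8571. DWL = (1/2)(0.0902)(0.8571) = 0.0387.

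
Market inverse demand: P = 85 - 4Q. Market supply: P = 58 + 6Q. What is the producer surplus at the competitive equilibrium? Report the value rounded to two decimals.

21.87

Setting demand equal to supply, 27 = 10Q, so Q* = 2.7 and P* = 74.2.
Producer surplus is the triangle above supply below P*: (1/2)(2.7)(74.2 - 58) = (1/2)(2.7)(16.2) = 21.87.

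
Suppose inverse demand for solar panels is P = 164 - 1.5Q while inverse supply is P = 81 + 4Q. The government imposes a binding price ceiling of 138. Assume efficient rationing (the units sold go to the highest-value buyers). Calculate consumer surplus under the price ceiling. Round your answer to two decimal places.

218.20

Without the control, 164 - 1.5Q = 81 + 4Q so Q* = 15.0909 and P* = 141.3636.
At the ceiling price 138, quantity supplied is (138 - 81)/4 = 14.25; supply is the short side, so Q = 14.25 trades at P = 138.
The demand price at Q = 14.25 is 142.625. CS is the trapezoid between demand and 138 over [0, 14.25]: (1/2)[(164 - 138) + (142.625 - 138)](14.25) = 218.2031.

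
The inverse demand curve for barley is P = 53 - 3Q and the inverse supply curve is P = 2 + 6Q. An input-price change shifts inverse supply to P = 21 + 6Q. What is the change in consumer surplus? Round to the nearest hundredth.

-29.20

Initial equilibrium: Q_0 = 5.6667, P_0 = 36; CS_0 = (1/2)(5.6667)(17) = 48.1667, PS_0 = (1/2)(5.6667)(34) = 96.3333.
New equilibrium: 53 - 3Q = 21 + 6Q gives Q_1 = 3.5556, P_1 = 42.3333; CS_1 = 18.963, PS_1 = 37.9259.
Change in consumer surplus = 18.963 - 48.1667 = -29.2037.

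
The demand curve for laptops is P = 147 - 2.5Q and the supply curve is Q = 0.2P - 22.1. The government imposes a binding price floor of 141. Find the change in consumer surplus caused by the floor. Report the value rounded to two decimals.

Rewriting supply in inverse form: P = 110.5 + 5Q.
Free-market equilibrium: 147 - 2.5Q = 110.5 + 5Q gives Q* = 4.8667, P* = 134.8333.
At the floor price 141, quantity demanded is (147 - 141)/2.5 = 2.4; demand is the short side, so Q = 2.4 trades at P = 141.
CS goes from (1/2)(4.8667)(12.1667) = 29.6056 to 7.2 (computed as (147 - 141)(2.4) - (1/2)(2.5)(2.4)^2), a change of -22.4056.

-22.41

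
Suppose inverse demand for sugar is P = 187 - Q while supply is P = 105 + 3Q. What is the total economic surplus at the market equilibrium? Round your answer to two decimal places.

Setting demand equal to supply, 82 = 4Q, so Q* = 20.5 and P* = 166.5.
Total surplus is the full triangle between the curves from 0 to Q*: (1/2)(20.5)(187 - 105) = 840.5.

840.50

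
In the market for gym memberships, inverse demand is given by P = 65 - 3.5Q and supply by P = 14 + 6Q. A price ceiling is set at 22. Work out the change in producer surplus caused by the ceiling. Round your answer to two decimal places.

-81.13

Without the control, 65 - 3.5Q = 14 + 6Q so Q* = 5.3684 and P* = 46.2105.
At P = 22, sellers supply (22 - 14)/6 = 1.3333 while buyers want more, so the quantity traded is 1.3333 at price 22.
PS goes from (1/2)(5.3684)(32.2105) = 86.4598 to 5.3333 (computed as (22 - 14)(1.3333) - (1/2)(6)(1.3333)^2), a change of -81.1265.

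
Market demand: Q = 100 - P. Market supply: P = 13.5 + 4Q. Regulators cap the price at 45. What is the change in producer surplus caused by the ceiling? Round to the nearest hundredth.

-474.55

Rewriting demand in inverse form: P = 100 - Q.
Without the control, 100 - Q = 13.5 + 4Q so Q* = 17.3 and P* = 82.7.
At P = 45, sellers supply (45 - 13.5)/4 = 7.875 while buyers want more, so the quantity traded is 7.875 at price 45.
PS goes from (1/2)(17.3)(69.2) = 598.58 to 124.0312 (computed as (45 - 13.5)(7.875) - (1/2)(4)(7.875)^2), a change of -474.5487.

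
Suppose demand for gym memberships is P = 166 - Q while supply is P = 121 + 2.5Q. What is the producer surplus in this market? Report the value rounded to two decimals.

Setting demand equal to supply, 45 = 3.5Q, so Q* = 12.8571 and P* = 153.1429.
PS is the area between P* and the supply curve from 0 to Q*: (1/2)(12.8571)(32.1429) = 206.6327.

206.63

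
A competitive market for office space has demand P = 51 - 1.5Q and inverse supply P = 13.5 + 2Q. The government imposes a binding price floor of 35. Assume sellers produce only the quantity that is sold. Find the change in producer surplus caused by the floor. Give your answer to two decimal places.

Free-market equilibrium: 51 - 1.5Q = 13.5 + 2Q gives Q* = 10.7143, P* = 34.9286.
At the floor price 35, quantity demanded is (51 - 35)/1.5 = 10.6667; demand is the short side, so Q = 10.6667 trades at P = 35.
PS goes from (1/2)(10.7143)(21.4286) = 114.7959 to 115.5556 (computed as (35 - 13.5)(10.6667) - (1/2)(2)(10.6667)^2), a change of 0.7596.

0.76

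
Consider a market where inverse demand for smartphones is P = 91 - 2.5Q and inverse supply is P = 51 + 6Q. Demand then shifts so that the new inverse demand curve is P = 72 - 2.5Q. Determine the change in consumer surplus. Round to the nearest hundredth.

-20.05

Initial equilibrium: Q_0 = 4.7059, P_0 = 79.2353; CS_0 = (1/2)(4.7059)(11.7647) = 27.6817, PS_0 = (1/2)(4.7059)(28.2353) = 66.436.
New equilibrium: 72 - 2.5Q = 51 + 6Q gives Q_1 = 2.4706, P_1 = 65.8235; CS_1 = 7.6298, PS_1 = 18.3114.
Change in consumer surplus = 7.6298 - 27.6817 = -20.0519.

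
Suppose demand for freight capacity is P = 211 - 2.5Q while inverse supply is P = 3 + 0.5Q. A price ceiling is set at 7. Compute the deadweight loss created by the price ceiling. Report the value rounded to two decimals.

5642.67

Without the control, 211 - 2.5Q = 3 + 0.5Q so Q* = 69.3333 and P* = 37.6667.
At the ceiling price 7, quantity supplied is (7 - 3)/0.5 = 8; supply is the short side, so Q = 8 trades at P = 7.
At Q = 8 the demand price is 191 and the supply price is 7. Deadweight loss is the triangle between the curves from 8 to 69.3333: (1/2)(191 - 7)(69.3333 - 8) = 5642.6667.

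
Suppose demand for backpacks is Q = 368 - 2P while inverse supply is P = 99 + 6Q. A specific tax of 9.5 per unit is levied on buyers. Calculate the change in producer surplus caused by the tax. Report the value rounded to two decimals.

-108.27

Rewriting demand in inverse form: P = 184 - 0.5Q.
Pre-tax equilibrium: 184 - 0.5Q = 99 + 6Q gives Q* = 13.0769, P* = 177.4615.
With the tax, buyers' net willingness to pay falls by 9.5: (184 - 9.5) - 0.5Q = 99 + 6Q, so Q_t = 11.6154. Buyers pay P_b = 178.1923; sellers receive P_s = P_b - 9.5 = 168.6923.
PS falls from (1/2)(13.0769)(78.4615) = 513.0178 to (1/2)(11.6154)(69.6923) = 404.7515, a change of -108.2663.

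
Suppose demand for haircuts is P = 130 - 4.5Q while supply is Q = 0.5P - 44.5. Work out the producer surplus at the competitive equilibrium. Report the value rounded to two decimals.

Rewriting supply in inverse form: P = 89 + 2Q.
Setting demand equal to supply, 41 = 6.5Q, so Q* = 6.3077 and P* = 101.6154.
The supply curve's price intercept is 89, so PS = (1/2)(Q*)(P* - 89) = (1/2)(6.3077)(12.6154) = 39.787.

39.79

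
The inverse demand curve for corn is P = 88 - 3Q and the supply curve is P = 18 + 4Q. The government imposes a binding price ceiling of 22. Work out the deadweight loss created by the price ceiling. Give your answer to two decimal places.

Free-market equilibrium: 88 - 3Q = 18 + 4Q gives Q* = 10, P* = 58.
At P = 22, sellers supply (22 - 18)/4 = 1 while buyers want more, so the quantity traded is 1 at price 22.
At Q = 1 the demand price is 85 and the supply price is 22. Deadweight loss is the triangle between the curves from 1 to 10: (1/2)(85 - 22)(10 - 1) = 283.5.

283.50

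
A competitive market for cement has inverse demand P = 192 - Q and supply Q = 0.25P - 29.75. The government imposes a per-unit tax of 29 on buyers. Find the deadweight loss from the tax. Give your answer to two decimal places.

84.10

Rewriting supply in inverse form: P = 119 + 4Q.
Without the tax, 192 - Q = 119 + 4Q so Q* = 14.6 and P* = 177.4.
With the tax, buyers' net willingness to pay falls by 29: (192 - 29) - Q = 119 + 4Q, so Q_t = 8.8. Buyers pay P_b = 183.2; sellers receive P_s = P_b - 29 = 154.2.
Deadweight loss is the triangle between the curves from Q_t to Q*: (1/2)(14.6 - 8.8)(29) = 84.1.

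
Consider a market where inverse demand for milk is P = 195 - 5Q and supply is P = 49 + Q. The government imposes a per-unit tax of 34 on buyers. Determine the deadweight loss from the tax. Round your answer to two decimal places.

Pre-tax equilibrium: 195 - 5Q = 49 + Q gives Q* = 24.3333, P* = 73.3333.
With the tax, buyers' net willingness to pay falls by 34: (195 - 34) - 5Q = 49 + Q, so Q_t = 18.6667. Buyers pay P_b = 101.6667; sellers receive P_s = P_b - 34 = 67.6667.
Deadweight loss is the triangle between the curves from Q_t to Q*: (1/2)(24.3333 - 18.6667)(34) = 96.3333.

96.33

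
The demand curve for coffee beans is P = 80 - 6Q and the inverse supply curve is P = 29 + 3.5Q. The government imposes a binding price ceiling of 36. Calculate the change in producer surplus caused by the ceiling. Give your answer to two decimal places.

Free-market equilibrium: 80 - 6Q = 29 + 3.5Q gives Q* = 5.3684, P* = 47.7895.
At P = 36, sellers supply (36 - 29)/3.5 = 2 while buyers want more, so the quantity traded is 2 at price 36.
PS goes from (1/2)(5.3684)(18.7895) = 50.4349 to 7 (computed as (36 - 29)(2) - (1/2)(3.5)(2)^2), a change of -43.4349.

-43.43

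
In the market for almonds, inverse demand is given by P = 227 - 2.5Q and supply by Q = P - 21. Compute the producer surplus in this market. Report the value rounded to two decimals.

1732.08

Rewriting supply in inverse form: P = 21 + Q.
Setting demand equal to supply, 206 = 3.5Q, so Q* = 58.8571 and P* = 79.8571.
Producer surplus is the triangle above supply below P*: (1/2)(58.8571)(79.8571 - 21) = (1/2)(58.8571)(58.8571) = 1732.0816.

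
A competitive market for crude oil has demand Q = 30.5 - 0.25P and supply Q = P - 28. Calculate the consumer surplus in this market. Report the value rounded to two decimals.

Rewriting demand in inverse form: P = 122 - 4Q.
Rewriting supply in inverse form: P = 28 + Q.
Set 122 - 4Q = 28 + Q, which gives 94 = 5Q, so Q* = 18.8 and P* = 122 - 4(18.8) = 46.8.
CS is the area between the demand curve and P* from 0 to Q*: (1/2)(18.8)(75.2) = 706.88.

706.88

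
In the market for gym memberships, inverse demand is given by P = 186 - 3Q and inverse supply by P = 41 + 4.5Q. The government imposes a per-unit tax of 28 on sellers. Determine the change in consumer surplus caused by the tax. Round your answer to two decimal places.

Pre-tax equilibrium: 186 - 3Q = 41 + 4.5Q gives Q* = 19.3333, P* = 128.
A tax on sellers shifts supply up by 28: 186 - 3Q = 41 + 4.5Q + 28, so Q_t = 15.6. Buyers pay P_b = 139.2; sellers receive P_s = P_b - 28 = 111.2.
CS falls from (1/2)(19.3333)(58) = 560.6667 to (1/2)(15.6)(46.8) = 365.04, a change of -195.6267.

-195.63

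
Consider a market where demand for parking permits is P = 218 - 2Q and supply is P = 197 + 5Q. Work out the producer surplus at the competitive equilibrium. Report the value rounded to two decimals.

22.50

Set 218 - 2Q = 197 + 5Q, which gives 21 = 7Q, so Q* = 3 and P* = 218 - 2(3) = 212.
Producer surplus is the triangle above supply below P*: (1/2)(3)(212 - 197) = (1/2)(3)(15) = 22.5.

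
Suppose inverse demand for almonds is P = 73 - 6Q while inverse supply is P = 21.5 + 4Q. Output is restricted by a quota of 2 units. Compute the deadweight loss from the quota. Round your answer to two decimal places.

49.61

Without the quota, 73 - 6Q = 21.5 + 4Q gives Q* = 5.15.
At Q = 2 the demand price is 73 - 6(2) = 61 and the supply price is 21.5 + 4(2) = 29.5.
DWL = (1/2)(gap between curves at 2) x (Q* - 2) = (1/2)(31.5)(3.15) = 49.6125.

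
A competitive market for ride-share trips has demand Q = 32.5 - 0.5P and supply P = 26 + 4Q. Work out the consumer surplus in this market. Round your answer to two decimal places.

42.25

Rewriting demand in inverse form: P = 65 - 2Q.
Set 65 - 2Q = 26 + 4Q, which gives 39 = 6Q, so Q* = 6.5 and P* = 65 - 2(6.5) = 52.
CS is the area between the demand curve and P* from 0 to Q*: (1/2)(6.5)(13) = 42.25.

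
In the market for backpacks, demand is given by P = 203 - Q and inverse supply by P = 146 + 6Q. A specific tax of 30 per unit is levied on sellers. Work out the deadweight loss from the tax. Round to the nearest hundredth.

Pre-tax equilibrium: 203 - Q = 146 + 6Q gives Q* = 8.1429, P* = 194.8571.
With the tax, sellers need 30 more per unit: 203 - Q = 146 + 6Q + 30, so Q_t = 3.8571. Buyers pay P_b = 199.1429; sellers receive P_s = P_b - 30 = 169.1429.
Deadweight loss is the triangle between the curves from Q_t to Q*: (1/2)(8.1429 - 3.8571)(30) = 64.2857.

64.29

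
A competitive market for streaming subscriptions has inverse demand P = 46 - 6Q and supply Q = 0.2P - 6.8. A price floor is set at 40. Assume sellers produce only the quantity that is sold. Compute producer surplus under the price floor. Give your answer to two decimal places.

Rewriting supply in inverse form: P = 34 + 5Q.
Free-market equilibrium: 46 - 6Q = 34 + 5Q gives Q* = 1.0909, P* = 39.4545.
At P = 40, buyers demand (46 - 40)/6 = 1 while sellers would supply more, so the quantity traded is 1 at price 40.
The supply price at Q = 1 is 39. PS is the trapezoid between 40 and supply over [0, 1]: (1/2)[(40 - 34) + (40 - 39)](1) = 3.5.

3.50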